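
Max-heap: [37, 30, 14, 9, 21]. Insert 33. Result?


Append 33: [37, 30, 14, 9, 21, 33]
Bubble up: swap idx 5(33) with idx 2(14)
Result: [37, 30, 33, 9, 21, 14]


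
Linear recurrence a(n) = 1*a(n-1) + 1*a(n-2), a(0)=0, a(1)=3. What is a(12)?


Build bottom-up:
...a(10)=165, a(11)=267, a(12)=1*267+1*165=432


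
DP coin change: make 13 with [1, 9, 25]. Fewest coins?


dp[0]=0; dp[i]=1+min(dp[i-c] for c in coins)
...dp[8]=8, dp[9]=1, dp[10]=2, dp[11]=3, dp[12]=4, dp[13]=5
Minimum coins for 13 = 5


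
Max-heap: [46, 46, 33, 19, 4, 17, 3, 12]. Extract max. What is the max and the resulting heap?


Max = 46
Replace root with last, heapify down
Resulting heap: [46, 19, 33, 12, 4, 17, 3]


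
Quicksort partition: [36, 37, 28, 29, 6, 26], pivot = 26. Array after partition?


Elements <= 26 go left of pivot.
Result: [6, 26, 28, 29, 36, 37], pivot at index 1


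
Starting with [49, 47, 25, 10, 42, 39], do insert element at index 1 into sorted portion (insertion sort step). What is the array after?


After one pass: [47, 49, 25, 10, 42, 39]


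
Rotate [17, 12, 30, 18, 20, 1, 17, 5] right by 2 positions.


Right rotate by 2: [17, 5, 17, 12, 30, 18, 20, 1]


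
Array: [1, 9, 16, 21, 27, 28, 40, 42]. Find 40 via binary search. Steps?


Search for 40:
[0,7] mid=3 arr[3]=21
[4,7] mid=5 arr[5]=28
[6,7] mid=6 arr[6]=40
Total: 3 comparisons


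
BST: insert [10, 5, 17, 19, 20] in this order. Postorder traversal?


Root = 10; build tree by BST insertion.
Postorder traversal: [5, 20, 19, 17, 10]


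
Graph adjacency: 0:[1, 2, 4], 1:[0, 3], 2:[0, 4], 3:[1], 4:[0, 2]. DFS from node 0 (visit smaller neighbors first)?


DFS stack-based: start with [0]
Visit order: [0, 1, 3, 2, 4]


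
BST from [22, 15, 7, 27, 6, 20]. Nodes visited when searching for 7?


BST root = 22
Search for 7: compare at each node
Path: [22, 15, 7]


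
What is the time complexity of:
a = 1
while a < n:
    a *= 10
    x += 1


Per nesting level: O(log n) = O(log n)
Complexity: O(log n)


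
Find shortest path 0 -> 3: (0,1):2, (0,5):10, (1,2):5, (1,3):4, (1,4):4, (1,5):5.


Dijkstra from 0:
Distances: {0: 0, 1: 2, 2: 7, 3: 6, 4: 6, 5: 7}
Shortest distance to 3 = 6, path = [0, 1, 3]


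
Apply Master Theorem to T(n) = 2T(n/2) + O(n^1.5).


a=2, b=2, c=1.5. log_2(2)=1 < c=1.5. Case 3: O(n^c) = O(n^1.500)
Complexity: O(n^1.500)


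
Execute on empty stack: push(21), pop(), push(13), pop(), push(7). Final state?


push(21) -> [21]
pop() returns 21 -> []
push(13) -> [13]
pop() returns 13 -> []
push(7) -> [7]
Final stack (bottom to top): [7]


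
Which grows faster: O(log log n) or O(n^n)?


double-logarithmic grows slower than n^n
O(log log n) is asymptotically smaller; O(n^n) grows faster


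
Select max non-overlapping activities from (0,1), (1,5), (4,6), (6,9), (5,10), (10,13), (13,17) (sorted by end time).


Greedy: pick earliest-ending, then skip overlaps.
Selected (5 activities): [(0, 1), (1, 5), (6, 9), (10, 13), (13, 17)]


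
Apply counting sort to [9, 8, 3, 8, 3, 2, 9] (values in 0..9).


Count array: [0, 0, 1, 2, 0, 0, 0, 0, 2, 2]
Reconstruct: [2, 3, 3, 8, 8, 9, 9]


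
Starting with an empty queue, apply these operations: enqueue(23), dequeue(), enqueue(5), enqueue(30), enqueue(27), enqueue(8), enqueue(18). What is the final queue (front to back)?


enqueue(23) -> [23]
dequeue() returns 23 -> []
enqueue(5) -> [5]
enqueue(30) -> [5, 30]
enqueue(27) -> [5, 30, 27]
enqueue(8) -> [5, 30, 27, 8]
enqueue(18) -> [5, 30, 27, 8, 18]
Final queue (front to back): [5, 30, 27, 8, 18]


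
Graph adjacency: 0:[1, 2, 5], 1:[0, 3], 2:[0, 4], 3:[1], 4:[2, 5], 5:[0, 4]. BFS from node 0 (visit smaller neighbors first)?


BFS queue: start with [0]
Visit order: [0, 1, 2, 5, 3, 4]


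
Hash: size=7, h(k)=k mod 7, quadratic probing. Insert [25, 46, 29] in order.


Insertions: 25->slot 4; 46->slot 5; 29->slot 1
Table: [None, 29, None, None, 25, 46, None]


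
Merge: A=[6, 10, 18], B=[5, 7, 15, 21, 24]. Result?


Compare heads, take smaller each step.
Merged: [5, 6, 7, 10, 15, 18, 21, 24]


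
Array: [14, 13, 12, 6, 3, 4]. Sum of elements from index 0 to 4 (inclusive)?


Prefix sums: [0, 14, 27, 39, 45, 48, 52]
Sum[0..4] = prefix[5] - prefix[0] = 48 - 0 = 48


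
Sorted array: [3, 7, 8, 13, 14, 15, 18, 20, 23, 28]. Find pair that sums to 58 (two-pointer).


Two pointers: lo=0, hi=9
No pair sums to 58


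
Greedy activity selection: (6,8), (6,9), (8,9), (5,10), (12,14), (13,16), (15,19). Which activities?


Greedy: pick earliest-ending, then skip overlaps.
Selected (4 activities): [(6, 8), (8, 9), (12, 14), (15, 19)]


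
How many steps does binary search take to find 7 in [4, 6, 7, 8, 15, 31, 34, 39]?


Search for 7:
[0,7] mid=3 arr[3]=8
[0,2] mid=1 arr[1]=6
[2,2] mid=2 arr[2]=7
Total: 3 comparisons


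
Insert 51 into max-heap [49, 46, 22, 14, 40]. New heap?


Append 51: [49, 46, 22, 14, 40, 51]
Bubble up: swap idx 5(51) with idx 2(22); swap idx 2(51) with idx 0(49)
Result: [51, 46, 49, 14, 40, 22]


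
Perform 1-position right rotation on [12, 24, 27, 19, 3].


Right rotate by 1: [3, 12, 24, 27, 19]


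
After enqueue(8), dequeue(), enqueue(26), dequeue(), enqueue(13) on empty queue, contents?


enqueue(8) -> [8]
dequeue() returns 8 -> []
enqueue(26) -> [26]
dequeue() returns 26 -> []
enqueue(13) -> [13]
Final queue (front to back): [13]


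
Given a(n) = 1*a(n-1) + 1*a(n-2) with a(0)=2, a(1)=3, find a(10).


Build bottom-up:
...a(8)=89, a(9)=144, a(10)=1*144+1*89=233


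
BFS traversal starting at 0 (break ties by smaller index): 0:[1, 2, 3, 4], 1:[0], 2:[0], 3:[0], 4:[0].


BFS queue: start with [0]
Visit order: [0, 1, 2, 3, 4]


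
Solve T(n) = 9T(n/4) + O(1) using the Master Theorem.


a=9, b=4, c=0. log_4(9)=1.585 > c=0. Case 1: O(n^log_b(a)) = O(n^1.585)
Complexity: O(n^1.585)


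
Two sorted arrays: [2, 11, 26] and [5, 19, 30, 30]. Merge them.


Compare heads, take smaller each step.
Merged: [2, 5, 11, 19, 26, 30, 30]


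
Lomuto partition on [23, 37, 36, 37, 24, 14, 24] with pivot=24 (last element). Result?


Elements <= 24 go left of pivot.
Result: [23, 24, 14, 24, 37, 36, 37], pivot at index 3


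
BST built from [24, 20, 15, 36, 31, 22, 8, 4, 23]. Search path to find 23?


BST root = 24
Search for 23: compare at each node
Path: [24, 20, 22, 23]


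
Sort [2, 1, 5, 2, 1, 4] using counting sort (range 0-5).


Count array: [0, 2, 2, 0, 1, 1]
Reconstruct: [1, 1, 2, 2, 4, 5]


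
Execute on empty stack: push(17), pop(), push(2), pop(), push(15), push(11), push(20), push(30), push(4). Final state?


push(17) -> [17]
pop() returns 17 -> []
push(2) -> [2]
pop() returns 2 -> []
push(15) -> [15]
push(11) -> [15, 11]
push(20) -> [15, 11, 20]
push(30) -> [15, 11, 20, 30]
push(4) -> [15, 11, 20, 30, 4]
Final stack (bottom to top): [15, 11, 20, 30, 4]


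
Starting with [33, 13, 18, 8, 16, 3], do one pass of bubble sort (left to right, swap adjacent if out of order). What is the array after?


After one pass: [13, 18, 8, 16, 3, 33]


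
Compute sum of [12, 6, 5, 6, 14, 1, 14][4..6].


Prefix sums: [0, 12, 18, 23, 29, 43, 44, 58]
Sum[4..6] = prefix[7] - prefix[4] = 58 - 29 = 29


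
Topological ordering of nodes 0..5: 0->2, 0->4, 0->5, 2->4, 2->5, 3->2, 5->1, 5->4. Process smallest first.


Kahn's algorithm, process smallest node first
Order: [0, 3, 2, 5, 1, 4]


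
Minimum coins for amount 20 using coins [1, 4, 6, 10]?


dp[0]=0; dp[i]=1+min(dp[i-c] for c in coins)
...dp[15]=3, dp[16]=2, dp[17]=3, dp[18]=3, dp[19]=4, dp[20]=2
Minimum coins for 20 = 2


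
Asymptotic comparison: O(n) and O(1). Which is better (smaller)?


constant grows slower than linear
O(1) is asymptotically smaller; O(n) grows faster


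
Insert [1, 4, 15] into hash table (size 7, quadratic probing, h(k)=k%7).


Insertions: 1->slot 1; 4->slot 4; 15->slot 2
Table: [None, 1, 15, None, 4, None, None]


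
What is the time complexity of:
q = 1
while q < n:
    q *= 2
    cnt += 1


Per nesting level: O(log n) = O(log n)
Complexity: O(log n)


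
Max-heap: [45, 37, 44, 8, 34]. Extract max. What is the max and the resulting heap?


Max = 45
Replace root with last, heapify down
Resulting heap: [44, 37, 34, 8]


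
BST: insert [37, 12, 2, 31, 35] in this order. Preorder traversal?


Root = 37; build tree by BST insertion.
Preorder traversal: [37, 12, 2, 31, 35]


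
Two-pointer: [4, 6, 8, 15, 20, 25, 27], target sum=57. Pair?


Two pointers: lo=0, hi=6
No pair sums to 57


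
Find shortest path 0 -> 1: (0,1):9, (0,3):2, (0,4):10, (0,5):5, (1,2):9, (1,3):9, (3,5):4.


Dijkstra from 0:
Distances: {0: 0, 1: 9, 2: 18, 3: 2, 4: 10, 5: 5}
Shortest distance to 1 = 9, path = [0, 1]


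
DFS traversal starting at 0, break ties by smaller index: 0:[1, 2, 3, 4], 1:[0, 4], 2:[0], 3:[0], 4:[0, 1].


DFS stack-based: start with [0]
Visit order: [0, 1, 4, 2, 3]


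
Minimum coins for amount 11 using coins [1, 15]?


dp[0]=0; dp[i]=1+min(dp[i-c] for c in coins)
...dp[6]=6, dp[7]=7, dp[8]=8, dp[9]=9, dp[10]=10, dp[11]=11
Minimum coins for 11 = 11


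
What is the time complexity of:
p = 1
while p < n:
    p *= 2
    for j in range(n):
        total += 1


Per nesting level: O(log n) * O(n) = O(n log n)
Complexity: O(n log n)


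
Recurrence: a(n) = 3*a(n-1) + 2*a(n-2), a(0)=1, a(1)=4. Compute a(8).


Build bottom-up:
...a(6)=2258, a(7)=8042, a(8)=3*8042+2*2258=28642


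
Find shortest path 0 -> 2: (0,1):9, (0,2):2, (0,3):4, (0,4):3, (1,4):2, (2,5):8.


Dijkstra from 0:
Distances: {0: 0, 1: 5, 2: 2, 3: 4, 4: 3, 5: 10}
Shortest distance to 2 = 2, path = [0, 2]


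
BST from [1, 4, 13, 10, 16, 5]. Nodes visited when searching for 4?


BST root = 1
Search for 4: compare at each node
Path: [1, 4]


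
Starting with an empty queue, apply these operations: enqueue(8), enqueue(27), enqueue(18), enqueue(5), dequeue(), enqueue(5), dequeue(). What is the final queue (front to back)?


enqueue(8) -> [8]
enqueue(27) -> [8, 27]
enqueue(18) -> [8, 27, 18]
enqueue(5) -> [8, 27, 18, 5]
dequeue() returns 8 -> [27, 18, 5]
enqueue(5) -> [27, 18, 5, 5]
dequeue() returns 27 -> [18, 5, 5]
Final queue (front to back): [18, 5, 5]


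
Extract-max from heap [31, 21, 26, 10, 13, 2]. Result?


Max = 31
Replace root with last, heapify down
Resulting heap: [26, 21, 2, 10, 13]


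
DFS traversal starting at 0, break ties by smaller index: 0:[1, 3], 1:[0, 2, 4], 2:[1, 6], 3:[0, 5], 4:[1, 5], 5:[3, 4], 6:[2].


DFS stack-based: start with [0]
Visit order: [0, 1, 2, 6, 4, 5, 3]


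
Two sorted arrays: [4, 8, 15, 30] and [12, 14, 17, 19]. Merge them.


Compare heads, take smaller each step.
Merged: [4, 8, 12, 14, 15, 17, 19, 30]


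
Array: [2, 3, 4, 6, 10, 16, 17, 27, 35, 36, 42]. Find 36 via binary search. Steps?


Search for 36:
[0,10] mid=5 arr[5]=16
[6,10] mid=8 arr[8]=35
[9,10] mid=9 arr[9]=36
Total: 3 comparisons


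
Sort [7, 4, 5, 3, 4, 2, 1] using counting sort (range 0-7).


Count array: [0, 1, 1, 1, 2, 1, 0, 1]
Reconstruct: [1, 2, 3, 4, 4, 5, 7]


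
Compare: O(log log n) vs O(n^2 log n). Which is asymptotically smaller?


double-logarithmic grows slower than n^2 log n
O(log log n) is asymptotically smaller; O(n^2 log n) grows faster


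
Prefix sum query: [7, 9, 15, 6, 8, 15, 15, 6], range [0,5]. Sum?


Prefix sums: [0, 7, 16, 31, 37, 45, 60, 75, 81]
Sum[0..5] = prefix[6] - prefix[0] = 60 - 0 = 60


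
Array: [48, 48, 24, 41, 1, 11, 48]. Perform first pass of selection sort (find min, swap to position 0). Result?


After one pass: [1, 48, 24, 41, 48, 11, 48]


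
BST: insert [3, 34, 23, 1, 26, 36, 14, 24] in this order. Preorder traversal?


Root = 3; build tree by BST insertion.
Preorder traversal: [3, 1, 34, 23, 14, 26, 24, 36]


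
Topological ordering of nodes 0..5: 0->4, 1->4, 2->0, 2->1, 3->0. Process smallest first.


Kahn's algorithm, process smallest node first
Order: [2, 1, 3, 0, 4, 5]


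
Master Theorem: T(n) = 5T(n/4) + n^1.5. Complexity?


a=5, b=4, c=1.5. log_4(5)=1.161 < c=1.5. Case 3: O(n^c) = O(n^1.500)
Complexity: O(n^1.500)


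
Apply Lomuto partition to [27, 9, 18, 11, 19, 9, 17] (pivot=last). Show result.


Elements <= 17 go left of pivot.
Result: [9, 11, 9, 17, 19, 18, 27], pivot at index 3


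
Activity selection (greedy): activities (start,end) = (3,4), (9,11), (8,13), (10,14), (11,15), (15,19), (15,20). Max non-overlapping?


Greedy: pick earliest-ending, then skip overlaps.
Selected (4 activities): [(3, 4), (9, 11), (11, 15), (15, 19)]


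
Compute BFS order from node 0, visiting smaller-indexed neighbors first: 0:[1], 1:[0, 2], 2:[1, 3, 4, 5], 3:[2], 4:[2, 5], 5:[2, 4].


BFS queue: start with [0]
Visit order: [0, 1, 2, 3, 4, 5]


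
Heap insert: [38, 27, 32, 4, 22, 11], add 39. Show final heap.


Append 39: [38, 27, 32, 4, 22, 11, 39]
Bubble up: swap idx 6(39) with idx 2(32); swap idx 2(39) with idx 0(38)
Result: [39, 27, 38, 4, 22, 11, 32]


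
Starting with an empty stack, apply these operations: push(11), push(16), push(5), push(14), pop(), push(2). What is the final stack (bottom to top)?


push(11) -> [11]
push(16) -> [11, 16]
push(5) -> [11, 16, 5]
push(14) -> [11, 16, 5, 14]
pop() returns 14 -> [11, 16, 5]
push(2) -> [11, 16, 5, 2]
Final stack (bottom to top): [11, 16, 5, 2]


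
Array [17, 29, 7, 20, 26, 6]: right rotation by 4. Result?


Right rotate by 4: [7, 20, 26, 6, 17, 29]


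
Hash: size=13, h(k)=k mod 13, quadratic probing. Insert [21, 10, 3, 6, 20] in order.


Insertions: 21->slot 8; 10->slot 10; 3->slot 3; 6->slot 6; 20->slot 7
Table: [None, None, None, 3, None, None, 6, 20, 21, None, 10, None, None]


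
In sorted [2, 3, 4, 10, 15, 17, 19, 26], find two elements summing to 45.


Two pointers: lo=0, hi=7
Found pair: (19, 26) summing to 45


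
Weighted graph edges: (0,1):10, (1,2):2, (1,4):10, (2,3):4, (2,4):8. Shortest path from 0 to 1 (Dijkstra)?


Dijkstra from 0:
Distances: {0: 0, 1: 10, 2: 12, 3: 16, 4: 20}
Shortest distance to 1 = 10, path = [0, 1]


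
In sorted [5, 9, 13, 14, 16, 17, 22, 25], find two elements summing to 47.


Two pointers: lo=0, hi=7
Found pair: (22, 25) summing to 47


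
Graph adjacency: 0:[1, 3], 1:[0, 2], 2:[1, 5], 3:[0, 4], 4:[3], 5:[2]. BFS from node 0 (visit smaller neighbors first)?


BFS queue: start with [0]
Visit order: [0, 1, 3, 2, 4, 5]


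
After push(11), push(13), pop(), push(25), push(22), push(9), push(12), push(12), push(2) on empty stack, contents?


push(11) -> [11]
push(13) -> [11, 13]
pop() returns 13 -> [11]
push(25) -> [11, 25]
push(22) -> [11, 25, 22]
push(9) -> [11, 25, 22, 9]
push(12) -> [11, 25, 22, 9, 12]
push(12) -> [11, 25, 22, 9, 12, 12]
push(2) -> [11, 25, 22, 9, 12, 12, 2]
Final stack (bottom to top): [11, 25, 22, 9, 12, 12, 2]


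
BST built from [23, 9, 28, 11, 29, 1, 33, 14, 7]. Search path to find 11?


BST root = 23
Search for 11: compare at each node
Path: [23, 9, 11]


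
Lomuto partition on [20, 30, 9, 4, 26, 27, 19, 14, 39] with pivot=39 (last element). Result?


Elements <= 39 go left of pivot.
Result: [20, 30, 9, 4, 26, 27, 19, 14, 39], pivot at index 8


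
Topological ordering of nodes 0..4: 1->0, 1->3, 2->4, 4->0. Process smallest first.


Kahn's algorithm, process smallest node first
Order: [1, 2, 3, 4, 0]


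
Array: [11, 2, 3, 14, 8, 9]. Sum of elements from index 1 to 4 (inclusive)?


Prefix sums: [0, 11, 13, 16, 30, 38, 47]
Sum[1..4] = prefix[5] - prefix[1] = 38 - 11 = 27


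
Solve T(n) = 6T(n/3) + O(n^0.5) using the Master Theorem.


a=6, b=3, c=0.5. log_3(6)=1.631 > c=0.5. Case 1: O(n^log_b(a)) = O(n^1.631)
Complexity: O(n^1.631)


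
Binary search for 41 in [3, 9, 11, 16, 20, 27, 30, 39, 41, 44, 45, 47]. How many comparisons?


Search for 41:
[0,11] mid=5 arr[5]=27
[6,11] mid=8 arr[8]=41
Total: 2 comparisons


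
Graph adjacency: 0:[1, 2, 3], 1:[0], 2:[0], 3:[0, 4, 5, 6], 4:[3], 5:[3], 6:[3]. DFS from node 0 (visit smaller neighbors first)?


DFS stack-based: start with [0]
Visit order: [0, 1, 2, 3, 4, 5, 6]


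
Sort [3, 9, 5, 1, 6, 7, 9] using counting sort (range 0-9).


Count array: [0, 1, 0, 1, 0, 1, 1, 1, 0, 2]
Reconstruct: [1, 3, 5, 6, 7, 9, 9]


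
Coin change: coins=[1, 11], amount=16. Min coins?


dp[0]=0; dp[i]=1+min(dp[i-c] for c in coins)
...dp[11]=1, dp[12]=2, dp[13]=3, dp[14]=4, dp[15]=5, dp[16]=6
Minimum coins for 16 = 6


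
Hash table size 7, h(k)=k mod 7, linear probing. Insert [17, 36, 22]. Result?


Insertions: 17->slot 3; 36->slot 1; 22->slot 2
Table: [None, 36, 22, 17, None, None, None]


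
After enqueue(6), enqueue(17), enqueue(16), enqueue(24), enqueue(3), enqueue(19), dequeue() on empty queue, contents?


enqueue(6) -> [6]
enqueue(17) -> [6, 17]
enqueue(16) -> [6, 17, 16]
enqueue(24) -> [6, 17, 16, 24]
enqueue(3) -> [6, 17, 16, 24, 3]
enqueue(19) -> [6, 17, 16, 24, 3, 19]
dequeue() returns 6 -> [17, 16, 24, 3, 19]
Final queue (front to back): [17, 16, 24, 3, 19]


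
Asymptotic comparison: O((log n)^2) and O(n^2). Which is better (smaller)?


polylogarithmic grows slower than quadratic
O((log n)^2) is asymptotically smaller; O(n^2) grows faster


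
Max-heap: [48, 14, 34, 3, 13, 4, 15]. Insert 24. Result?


Append 24: [48, 14, 34, 3, 13, 4, 15, 24]
Bubble up: swap idx 7(24) with idx 3(3); swap idx 3(24) with idx 1(14)
Result: [48, 24, 34, 14, 13, 4, 15, 3]


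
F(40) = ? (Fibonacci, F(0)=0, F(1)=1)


F(n)=F(n-1)+F(n-2)
...F(38)=39088169, F(39)=63245986, F(40)=102334155


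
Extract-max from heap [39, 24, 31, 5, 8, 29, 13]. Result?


Max = 39
Replace root with last, heapify down
Resulting heap: [31, 24, 29, 5, 8, 13]


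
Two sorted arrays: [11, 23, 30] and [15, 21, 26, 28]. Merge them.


Compare heads, take smaller each step.
Merged: [11, 15, 21, 23, 26, 28, 30]


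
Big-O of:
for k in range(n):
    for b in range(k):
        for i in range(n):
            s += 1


Per nesting level: O(n) * O(n) [triangular over k] * O(n) = O(n^3)
Complexity: O(n^3)


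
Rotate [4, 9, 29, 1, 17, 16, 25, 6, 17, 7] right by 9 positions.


Right rotate by 9: [9, 29, 1, 17, 16, 25, 6, 17, 7, 4]


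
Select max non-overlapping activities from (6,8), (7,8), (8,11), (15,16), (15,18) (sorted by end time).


Greedy: pick earliest-ending, then skip overlaps.
Selected (3 activities): [(6, 8), (8, 11), (15, 16)]


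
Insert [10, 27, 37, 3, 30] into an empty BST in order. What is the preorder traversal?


Root = 10; build tree by BST insertion.
Preorder traversal: [10, 3, 27, 37, 30]


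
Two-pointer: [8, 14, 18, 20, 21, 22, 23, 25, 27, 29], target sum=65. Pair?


Two pointers: lo=0, hi=9
No pair sums to 65


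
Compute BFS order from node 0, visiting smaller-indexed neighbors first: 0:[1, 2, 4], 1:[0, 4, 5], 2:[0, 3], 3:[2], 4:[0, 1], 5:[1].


BFS queue: start with [0]
Visit order: [0, 1, 2, 4, 5, 3]


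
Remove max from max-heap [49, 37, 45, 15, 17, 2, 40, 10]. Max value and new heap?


Max = 49
Replace root with last, heapify down
Resulting heap: [45, 37, 40, 15, 17, 2, 10]


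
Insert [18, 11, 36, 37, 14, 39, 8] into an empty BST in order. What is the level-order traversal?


Root = 18; build tree by BST insertion.
Level-Order traversal: [18, 11, 36, 8, 14, 37, 39]


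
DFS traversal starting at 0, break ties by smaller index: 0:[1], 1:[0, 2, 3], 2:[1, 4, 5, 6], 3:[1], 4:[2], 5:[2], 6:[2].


DFS stack-based: start with [0]
Visit order: [0, 1, 2, 4, 5, 6, 3]


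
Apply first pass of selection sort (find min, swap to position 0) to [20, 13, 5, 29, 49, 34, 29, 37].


After one pass: [5, 13, 20, 29, 49, 34, 29, 37]


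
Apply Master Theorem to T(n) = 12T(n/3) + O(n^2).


a=12, b=3, c=2. log_3(12)=2.262 > c=2. Case 1: O(n^log_b(a)) = O(n^2.262)
Complexity: O(n^2.262)


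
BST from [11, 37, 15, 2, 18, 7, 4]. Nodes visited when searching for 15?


BST root = 11
Search for 15: compare at each node
Path: [11, 37, 15]


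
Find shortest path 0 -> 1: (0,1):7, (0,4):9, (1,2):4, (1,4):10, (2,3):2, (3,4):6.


Dijkstra from 0:
Distances: {0: 0, 1: 7, 2: 11, 3: 13, 4: 9}
Shortest distance to 1 = 7, path = [0, 1]


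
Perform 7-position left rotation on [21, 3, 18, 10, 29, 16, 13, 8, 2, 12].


Left rotate by 7: [8, 2, 12, 21, 3, 18, 10, 29, 16, 13]


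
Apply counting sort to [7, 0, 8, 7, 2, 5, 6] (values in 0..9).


Count array: [1, 0, 1, 0, 0, 1, 1, 2, 1, 0]
Reconstruct: [0, 2, 5, 6, 7, 7, 8]


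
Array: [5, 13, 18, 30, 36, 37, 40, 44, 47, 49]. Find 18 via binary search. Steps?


Search for 18:
[0,9] mid=4 arr[4]=36
[0,3] mid=1 arr[1]=13
[2,3] mid=2 arr[2]=18
Total: 3 comparisons


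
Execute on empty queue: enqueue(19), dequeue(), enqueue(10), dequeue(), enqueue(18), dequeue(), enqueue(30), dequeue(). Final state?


enqueue(19) -> [19]
dequeue() returns 19 -> []
enqueue(10) -> [10]
dequeue() returns 10 -> []
enqueue(18) -> [18]
dequeue() returns 18 -> []
enqueue(30) -> [30]
dequeue() returns 30 -> []
Final queue (front to back): []


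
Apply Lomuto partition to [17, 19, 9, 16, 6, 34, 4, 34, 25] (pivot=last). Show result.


Elements <= 25 go left of pivot.
Result: [17, 19, 9, 16, 6, 4, 25, 34, 34], pivot at index 6


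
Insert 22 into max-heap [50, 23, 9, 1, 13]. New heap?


Append 22: [50, 23, 9, 1, 13, 22]
Bubble up: swap idx 5(22) with idx 2(9)
Result: [50, 23, 22, 1, 13, 9]


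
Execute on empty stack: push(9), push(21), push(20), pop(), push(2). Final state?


push(9) -> [9]
push(21) -> [9, 21]
push(20) -> [9, 21, 20]
pop() returns 20 -> [9, 21]
push(2) -> [9, 21, 2]
Final stack (bottom to top): [9, 21, 2]


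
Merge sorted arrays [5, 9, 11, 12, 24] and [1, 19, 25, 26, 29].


Compare heads, take smaller each step.
Merged: [1, 5, 9, 11, 12, 19, 24, 25, 26, 29]


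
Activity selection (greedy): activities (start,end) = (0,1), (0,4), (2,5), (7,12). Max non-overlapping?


Greedy: pick earliest-ending, then skip overlaps.
Selected (3 activities): [(0, 1), (2, 5), (7, 12)]


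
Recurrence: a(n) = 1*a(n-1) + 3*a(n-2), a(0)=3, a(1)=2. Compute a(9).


Build bottom-up:
...a(7)=554, a(8)=1307, a(9)=1*1307+3*554=2969


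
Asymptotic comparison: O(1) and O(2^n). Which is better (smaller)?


constant grows slower than exponential
O(1) is asymptotically smaller; O(2^n) grows faster


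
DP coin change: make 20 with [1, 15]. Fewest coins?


dp[0]=0; dp[i]=1+min(dp[i-c] for c in coins)
...dp[15]=1, dp[16]=2, dp[17]=3, dp[18]=4, dp[19]=5, dp[20]=6
Minimum coins for 20 = 6


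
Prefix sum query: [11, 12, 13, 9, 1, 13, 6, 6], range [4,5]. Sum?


Prefix sums: [0, 11, 23, 36, 45, 46, 59, 65, 71]
Sum[4..5] = prefix[6] - prefix[4] = 59 - 45 = 14


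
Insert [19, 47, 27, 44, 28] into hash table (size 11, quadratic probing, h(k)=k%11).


Insertions: 19->slot 8; 47->slot 3; 27->slot 5; 44->slot 0; 28->slot 6
Table: [44, None, None, 47, None, 27, 28, None, 19, None, None]


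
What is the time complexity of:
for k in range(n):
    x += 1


Per nesting level: O(n) = O(n)
Complexity: O(n)


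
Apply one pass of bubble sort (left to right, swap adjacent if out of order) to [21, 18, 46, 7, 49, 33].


After one pass: [18, 21, 7, 46, 33, 49]


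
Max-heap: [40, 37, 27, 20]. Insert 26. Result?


Append 26: [40, 37, 27, 20, 26]
Bubble up: no swaps needed
Result: [40, 37, 27, 20, 26]


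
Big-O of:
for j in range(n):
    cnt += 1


Per nesting level: O(n) = O(n)
Complexity: O(n)


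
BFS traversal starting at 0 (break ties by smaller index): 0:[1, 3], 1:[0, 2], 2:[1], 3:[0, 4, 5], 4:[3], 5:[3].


BFS queue: start with [0]
Visit order: [0, 1, 3, 2, 4, 5]


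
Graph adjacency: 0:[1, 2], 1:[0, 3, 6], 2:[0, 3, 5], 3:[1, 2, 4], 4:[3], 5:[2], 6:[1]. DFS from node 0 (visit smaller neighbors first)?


DFS stack-based: start with [0]
Visit order: [0, 1, 3, 2, 5, 4, 6]


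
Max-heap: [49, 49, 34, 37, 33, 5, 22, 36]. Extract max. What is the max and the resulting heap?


Max = 49
Replace root with last, heapify down
Resulting heap: [49, 37, 34, 36, 33, 5, 22]


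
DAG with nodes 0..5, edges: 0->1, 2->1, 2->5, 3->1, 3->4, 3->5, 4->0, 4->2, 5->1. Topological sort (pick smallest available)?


Kahn's algorithm, process smallest node first
Order: [3, 4, 0, 2, 5, 1]


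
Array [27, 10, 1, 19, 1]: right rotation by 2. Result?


Right rotate by 2: [19, 1, 27, 10, 1]


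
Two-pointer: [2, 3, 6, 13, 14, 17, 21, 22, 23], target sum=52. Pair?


Two pointers: lo=0, hi=8
No pair sums to 52


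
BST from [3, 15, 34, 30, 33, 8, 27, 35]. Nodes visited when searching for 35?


BST root = 3
Search for 35: compare at each node
Path: [3, 15, 34, 35]


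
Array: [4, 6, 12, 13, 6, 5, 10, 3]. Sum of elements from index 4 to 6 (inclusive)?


Prefix sums: [0, 4, 10, 22, 35, 41, 46, 56, 59]
Sum[4..6] = prefix[7] - prefix[4] = 56 - 35 = 21


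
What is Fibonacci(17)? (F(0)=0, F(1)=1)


F(n)=F(n-1)+F(n-2)
...F(15)=610, F(16)=987, F(17)=1597


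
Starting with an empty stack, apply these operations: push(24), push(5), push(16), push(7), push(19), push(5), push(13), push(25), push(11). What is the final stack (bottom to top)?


push(24) -> [24]
push(5) -> [24, 5]
push(16) -> [24, 5, 16]
push(7) -> [24, 5, 16, 7]
push(19) -> [24, 5, 16, 7, 19]
push(5) -> [24, 5, 16, 7, 19, 5]
push(13) -> [24, 5, 16, 7, 19, 5, 13]
push(25) -> [24, 5, 16, 7, 19, 5, 13, 25]
push(11) -> [24, 5, 16, 7, 19, 5, 13, 25, 11]
Final stack (bottom to top): [24, 5, 16, 7, 19, 5, 13, 25, 11]


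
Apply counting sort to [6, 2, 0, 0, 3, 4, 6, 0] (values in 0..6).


Count array: [3, 0, 1, 1, 1, 0, 2]
Reconstruct: [0, 0, 0, 2, 3, 4, 6, 6]


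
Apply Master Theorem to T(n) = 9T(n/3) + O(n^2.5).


a=9, b=3, c=2.5. log_3(9)=2 < c=2.5. Case 3: O(n^c) = O(n^2.500)
Complexity: O(n^2.500)


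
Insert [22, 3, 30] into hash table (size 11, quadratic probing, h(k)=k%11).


Insertions: 22->slot 0; 3->slot 3; 30->slot 8
Table: [22, None, None, 3, None, None, None, None, 30, None, None]


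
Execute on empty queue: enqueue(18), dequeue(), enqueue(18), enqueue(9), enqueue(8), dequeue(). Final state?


enqueue(18) -> [18]
dequeue() returns 18 -> []
enqueue(18) -> [18]
enqueue(9) -> [18, 9]
enqueue(8) -> [18, 9, 8]
dequeue() returns 18 -> [9, 8]
Final queue (front to back): [9, 8]


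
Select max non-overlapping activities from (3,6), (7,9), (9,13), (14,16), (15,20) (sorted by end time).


Greedy: pick earliest-ending, then skip overlaps.
Selected (4 activities): [(3, 6), (7, 9), (9, 13), (14, 16)]


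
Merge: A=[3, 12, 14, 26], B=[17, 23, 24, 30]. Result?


Compare heads, take smaller each step.
Merged: [3, 12, 14, 17, 23, 24, 26, 30]


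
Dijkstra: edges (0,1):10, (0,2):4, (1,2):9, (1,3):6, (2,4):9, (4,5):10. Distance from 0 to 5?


Dijkstra from 0:
Distances: {0: 0, 1: 10, 2: 4, 3: 16, 4: 13, 5: 23}
Shortest distance to 5 = 23, path = [0, 2, 4, 5]


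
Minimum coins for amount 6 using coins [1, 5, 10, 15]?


dp[0]=0; dp[i]=1+min(dp[i-c] for c in coins)
...dp[1]=1, dp[2]=2, dp[3]=3, dp[4]=4, dp[5]=1, dp[6]=2
Minimum coins for 6 = 2


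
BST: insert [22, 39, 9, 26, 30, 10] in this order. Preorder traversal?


Root = 22; build tree by BST insertion.
Preorder traversal: [22, 9, 10, 39, 26, 30]


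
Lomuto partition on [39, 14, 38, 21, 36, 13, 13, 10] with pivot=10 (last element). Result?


Elements <= 10 go left of pivot.
Result: [10, 14, 38, 21, 36, 13, 13, 39], pivot at index 0


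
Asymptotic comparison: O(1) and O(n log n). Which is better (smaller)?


constant grows slower than linearithmic
O(1) is asymptotically smaller; O(n log n) grows faster


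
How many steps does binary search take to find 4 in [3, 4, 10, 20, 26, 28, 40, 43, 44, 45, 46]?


Search for 4:
[0,10] mid=5 arr[5]=28
[0,4] mid=2 arr[2]=10
[0,1] mid=0 arr[0]=3
[1,1] mid=1 arr[1]=4
Total: 4 comparisons


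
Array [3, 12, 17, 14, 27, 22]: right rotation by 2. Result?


Right rotate by 2: [27, 22, 3, 12, 17, 14]


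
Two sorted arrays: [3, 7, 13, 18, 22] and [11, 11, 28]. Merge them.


Compare heads, take smaller each step.
Merged: [3, 7, 11, 11, 13, 18, 22, 28]


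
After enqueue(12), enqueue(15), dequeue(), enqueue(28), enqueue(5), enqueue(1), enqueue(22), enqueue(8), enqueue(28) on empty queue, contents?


enqueue(12) -> [12]
enqueue(15) -> [12, 15]
dequeue() returns 12 -> [15]
enqueue(28) -> [15, 28]
enqueue(5) -> [15, 28, 5]
enqueue(1) -> [15, 28, 5, 1]
enqueue(22) -> [15, 28, 5, 1, 22]
enqueue(8) -> [15, 28, 5, 1, 22, 8]
enqueue(28) -> [15, 28, 5, 1, 22, 8, 28]
Final queue (front to back): [15, 28, 5, 1, 22, 8, 28]


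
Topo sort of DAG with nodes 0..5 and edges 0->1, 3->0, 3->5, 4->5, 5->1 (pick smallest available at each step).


Kahn's algorithm, process smallest node first
Order: [2, 3, 0, 4, 5, 1]


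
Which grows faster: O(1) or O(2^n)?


constant grows slower than exponential
O(1) is asymptotically smaller; O(2^n) grows faster


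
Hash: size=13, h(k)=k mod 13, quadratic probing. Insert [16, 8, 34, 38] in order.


Insertions: 16->slot 3; 8->slot 8; 34->slot 9; 38->slot 12
Table: [None, None, None, 16, None, None, None, None, 8, 34, None, None, 38]


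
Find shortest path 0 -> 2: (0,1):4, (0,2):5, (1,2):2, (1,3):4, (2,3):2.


Dijkstra from 0:
Distances: {0: 0, 1: 4, 2: 5, 3: 7}
Shortest distance to 2 = 5, path = [0, 2]


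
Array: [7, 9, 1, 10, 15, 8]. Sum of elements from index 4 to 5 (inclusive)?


Prefix sums: [0, 7, 16, 17, 27, 42, 50]
Sum[4..5] = prefix[6] - prefix[4] = 50 - 27 = 23


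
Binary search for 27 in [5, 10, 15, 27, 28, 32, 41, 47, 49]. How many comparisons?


Search for 27:
[0,8] mid=4 arr[4]=28
[0,3] mid=1 arr[1]=10
[2,3] mid=2 arr[2]=15
[3,3] mid=3 arr[3]=27
Total: 4 comparisons


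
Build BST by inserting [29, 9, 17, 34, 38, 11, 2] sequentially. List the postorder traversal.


Root = 29; build tree by BST insertion.
Postorder traversal: [2, 11, 17, 9, 38, 34, 29]


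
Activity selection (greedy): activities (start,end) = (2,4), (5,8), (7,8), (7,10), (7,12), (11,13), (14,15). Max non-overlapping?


Greedy: pick earliest-ending, then skip overlaps.
Selected (4 activities): [(2, 4), (5, 8), (11, 13), (14, 15)]


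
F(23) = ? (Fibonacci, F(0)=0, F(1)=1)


F(n)=F(n-1)+F(n-2)
...F(21)=10946, F(22)=17711, F(23)=28657


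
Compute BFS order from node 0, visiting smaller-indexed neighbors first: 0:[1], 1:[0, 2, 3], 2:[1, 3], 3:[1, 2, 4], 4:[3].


BFS queue: start with [0]
Visit order: [0, 1, 2, 3, 4]


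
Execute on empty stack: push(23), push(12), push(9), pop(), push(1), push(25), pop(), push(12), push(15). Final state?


push(23) -> [23]
push(12) -> [23, 12]
push(9) -> [23, 12, 9]
pop() returns 9 -> [23, 12]
push(1) -> [23, 12, 1]
push(25) -> [23, 12, 1, 25]
pop() returns 25 -> [23, 12, 1]
push(12) -> [23, 12, 1, 12]
push(15) -> [23, 12, 1, 12, 15]
Final stack (bottom to top): [23, 12, 1, 12, 15]


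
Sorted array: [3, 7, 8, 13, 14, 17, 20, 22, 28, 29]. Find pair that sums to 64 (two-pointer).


Two pointers: lo=0, hi=9
No pair sums to 64


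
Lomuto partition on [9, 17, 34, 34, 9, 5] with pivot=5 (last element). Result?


Elements <= 5 go left of pivot.
Result: [5, 17, 34, 34, 9, 9], pivot at index 0


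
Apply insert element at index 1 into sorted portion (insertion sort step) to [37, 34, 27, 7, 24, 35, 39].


After one pass: [34, 37, 27, 7, 24, 35, 39]


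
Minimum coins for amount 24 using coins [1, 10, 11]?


dp[0]=0; dp[i]=1+min(dp[i-c] for c in coins)
...dp[19]=9, dp[20]=2, dp[21]=2, dp[22]=2, dp[23]=3, dp[24]=4
Minimum coins for 24 = 4


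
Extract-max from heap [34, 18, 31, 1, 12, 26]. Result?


Max = 34
Replace root with last, heapify down
Resulting heap: [31, 18, 26, 1, 12]


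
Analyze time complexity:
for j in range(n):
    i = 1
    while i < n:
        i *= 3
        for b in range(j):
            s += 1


Per nesting level: O(n) * O(log n) * O(n) [triangular over j] = O(n^2 log n)
Complexity: O(n^2 log n)


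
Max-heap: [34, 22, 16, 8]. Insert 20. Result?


Append 20: [34, 22, 16, 8, 20]
Bubble up: no swaps needed
Result: [34, 22, 16, 8, 20]


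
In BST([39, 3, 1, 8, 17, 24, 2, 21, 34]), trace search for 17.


BST root = 39
Search for 17: compare at each node
Path: [39, 3, 8, 17]


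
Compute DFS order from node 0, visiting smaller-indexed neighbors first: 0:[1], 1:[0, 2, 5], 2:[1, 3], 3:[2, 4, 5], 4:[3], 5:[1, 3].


DFS stack-based: start with [0]
Visit order: [0, 1, 2, 3, 4, 5]


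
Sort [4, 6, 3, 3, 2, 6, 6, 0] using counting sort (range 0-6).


Count array: [1, 0, 1, 2, 1, 0, 3]
Reconstruct: [0, 2, 3, 3, 4, 6, 6, 6]


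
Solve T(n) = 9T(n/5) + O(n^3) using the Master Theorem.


a=9, b=5, c=3. log_5(9)=1.365 < c=3. Case 3: O(n^c) = O(n^3)
Complexity: O(n^3)


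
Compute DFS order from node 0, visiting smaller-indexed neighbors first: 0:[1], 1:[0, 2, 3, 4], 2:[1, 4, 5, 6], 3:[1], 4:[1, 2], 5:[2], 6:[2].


DFS stack-based: start with [0]
Visit order: [0, 1, 2, 4, 5, 6, 3]


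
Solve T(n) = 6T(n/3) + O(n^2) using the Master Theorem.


a=6, b=3, c=2. log_3(6)=1.631 < c=2. Case 3: O(n^c) = O(n^2)
Complexity: O(n^2)


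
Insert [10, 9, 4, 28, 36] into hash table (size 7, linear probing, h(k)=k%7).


Insertions: 10->slot 3; 9->slot 2; 4->slot 4; 28->slot 0; 36->slot 1
Table: [28, 36, 9, 10, 4, None, None]


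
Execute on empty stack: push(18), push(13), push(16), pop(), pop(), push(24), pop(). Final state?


push(18) -> [18]
push(13) -> [18, 13]
push(16) -> [18, 13, 16]
pop() returns 16 -> [18, 13]
pop() returns 13 -> [18]
push(24) -> [18, 24]
pop() returns 24 -> [18]
Final stack (bottom to top): [18]


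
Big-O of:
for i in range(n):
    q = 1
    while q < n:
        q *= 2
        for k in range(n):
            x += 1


Per nesting level: O(n) * O(log n) * O(n) = O(n^2 log n)
Complexity: O(n^2 log n)


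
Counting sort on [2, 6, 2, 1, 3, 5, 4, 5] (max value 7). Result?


Count array: [0, 1, 2, 1, 1, 2, 1, 0]
Reconstruct: [1, 2, 2, 3, 4, 5, 5, 6]


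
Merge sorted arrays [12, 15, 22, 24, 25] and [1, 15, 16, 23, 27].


Compare heads, take smaller each step.
Merged: [1, 12, 15, 15, 16, 22, 23, 24, 25, 27]


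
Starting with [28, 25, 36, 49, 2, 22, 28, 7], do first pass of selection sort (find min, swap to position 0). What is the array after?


After one pass: [2, 25, 36, 49, 28, 22, 28, 7]


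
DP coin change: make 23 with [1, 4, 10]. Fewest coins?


dp[0]=0; dp[i]=1+min(dp[i-c] for c in coins)
...dp[18]=3, dp[19]=4, dp[20]=2, dp[21]=3, dp[22]=4, dp[23]=5
Minimum coins for 23 = 5


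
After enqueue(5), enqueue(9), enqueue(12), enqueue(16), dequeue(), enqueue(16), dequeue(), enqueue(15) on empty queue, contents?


enqueue(5) -> [5]
enqueue(9) -> [5, 9]
enqueue(12) -> [5, 9, 12]
enqueue(16) -> [5, 9, 12, 16]
dequeue() returns 5 -> [9, 12, 16]
enqueue(16) -> [9, 12, 16, 16]
dequeue() returns 9 -> [12, 16, 16]
enqueue(15) -> [12, 16, 16, 15]
Final queue (front to back): [12, 16, 16, 15]


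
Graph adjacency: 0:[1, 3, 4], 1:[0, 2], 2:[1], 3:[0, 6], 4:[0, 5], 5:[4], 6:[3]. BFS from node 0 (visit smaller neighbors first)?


BFS queue: start with [0]
Visit order: [0, 1, 3, 4, 2, 6, 5]


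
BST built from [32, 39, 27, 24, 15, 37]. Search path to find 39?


BST root = 32
Search for 39: compare at each node
Path: [32, 39]


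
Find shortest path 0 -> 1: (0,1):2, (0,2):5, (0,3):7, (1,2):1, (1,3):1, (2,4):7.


Dijkstra from 0:
Distances: {0: 0, 1: 2, 2: 3, 3: 3, 4: 10}
Shortest distance to 1 = 2, path = [0, 1]


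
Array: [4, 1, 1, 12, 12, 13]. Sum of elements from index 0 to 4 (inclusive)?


Prefix sums: [0, 4, 5, 6, 18, 30, 43]
Sum[0..4] = prefix[5] - prefix[0] = 30 - 0 = 30


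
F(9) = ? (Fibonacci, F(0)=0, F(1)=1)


F(n)=F(n-1)+F(n-2)
...F(7)=13, F(8)=21, F(9)=34


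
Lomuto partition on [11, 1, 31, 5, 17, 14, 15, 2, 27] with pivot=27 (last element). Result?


Elements <= 27 go left of pivot.
Result: [11, 1, 5, 17, 14, 15, 2, 27, 31], pivot at index 7


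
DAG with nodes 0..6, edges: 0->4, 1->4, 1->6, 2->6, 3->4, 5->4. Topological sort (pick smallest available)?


Kahn's algorithm, process smallest node first
Order: [0, 1, 2, 3, 5, 4, 6]


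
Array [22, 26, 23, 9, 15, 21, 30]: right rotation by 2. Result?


Right rotate by 2: [21, 30, 22, 26, 23, 9, 15]


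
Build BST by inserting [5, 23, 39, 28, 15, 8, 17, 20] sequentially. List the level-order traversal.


Root = 5; build tree by BST insertion.
Level-Order traversal: [5, 23, 15, 39, 8, 17, 28, 20]


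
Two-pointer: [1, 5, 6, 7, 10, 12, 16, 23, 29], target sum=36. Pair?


Two pointers: lo=0, hi=8
Found pair: (7, 29) summing to 36


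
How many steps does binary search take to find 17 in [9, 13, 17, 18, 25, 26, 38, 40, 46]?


Search for 17:
[0,8] mid=4 arr[4]=25
[0,3] mid=1 arr[1]=13
[2,3] mid=2 arr[2]=17
Total: 3 comparisons


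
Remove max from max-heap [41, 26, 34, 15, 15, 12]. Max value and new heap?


Max = 41
Replace root with last, heapify down
Resulting heap: [34, 26, 12, 15, 15]


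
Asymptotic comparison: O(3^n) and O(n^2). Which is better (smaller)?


quadratic grows slower than exponential (base 3)
O(n^2) is asymptotically smaller; O(3^n) grows faster


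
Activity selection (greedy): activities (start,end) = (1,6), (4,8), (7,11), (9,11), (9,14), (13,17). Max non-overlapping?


Greedy: pick earliest-ending, then skip overlaps.
Selected (3 activities): [(1, 6), (7, 11), (13, 17)]


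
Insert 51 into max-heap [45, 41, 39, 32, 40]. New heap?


Append 51: [45, 41, 39, 32, 40, 51]
Bubble up: swap idx 5(51) with idx 2(39); swap idx 2(51) with idx 0(45)
Result: [51, 41, 45, 32, 40, 39]


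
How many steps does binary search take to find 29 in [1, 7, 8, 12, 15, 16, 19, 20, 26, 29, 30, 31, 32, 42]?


Search for 29:
[0,13] mid=6 arr[6]=19
[7,13] mid=10 arr[10]=30
[7,9] mid=8 arr[8]=26
[9,9] mid=9 arr[9]=29
Total: 4 comparisons


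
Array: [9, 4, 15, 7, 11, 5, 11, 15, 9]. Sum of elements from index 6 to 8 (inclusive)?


Prefix sums: [0, 9, 13, 28, 35, 46, 51, 62, 77, 86]
Sum[6..8] = prefix[9] - prefix[6] = 86 - 51 = 35


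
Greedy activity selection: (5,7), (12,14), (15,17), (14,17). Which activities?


Greedy: pick earliest-ending, then skip overlaps.
Selected (3 activities): [(5, 7), (12, 14), (15, 17)]


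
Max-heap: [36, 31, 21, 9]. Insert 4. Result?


Append 4: [36, 31, 21, 9, 4]
Bubble up: no swaps needed
Result: [36, 31, 21, 9, 4]


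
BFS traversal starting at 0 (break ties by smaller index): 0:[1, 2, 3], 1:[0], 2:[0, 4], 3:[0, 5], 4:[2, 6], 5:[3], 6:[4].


BFS queue: start with [0]
Visit order: [0, 1, 2, 3, 4, 5, 6]


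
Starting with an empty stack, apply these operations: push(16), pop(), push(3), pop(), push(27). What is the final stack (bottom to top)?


push(16) -> [16]
pop() returns 16 -> []
push(3) -> [3]
pop() returns 3 -> []
push(27) -> [27]
Final stack (bottom to top): [27]


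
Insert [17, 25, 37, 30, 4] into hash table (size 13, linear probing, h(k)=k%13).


Insertions: 17->slot 4; 25->slot 12; 37->slot 11; 30->slot 5; 4->slot 6
Table: [None, None, None, None, 17, 30, 4, None, None, None, None, 37, 25]


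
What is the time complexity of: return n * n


Analysis: constant-time operation, no loop
Complexity: O(1)


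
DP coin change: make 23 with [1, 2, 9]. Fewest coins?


dp[0]=0; dp[i]=1+min(dp[i-c] for c in coins)
...dp[18]=2, dp[19]=3, dp[20]=3, dp[21]=4, dp[22]=4, dp[23]=5
Minimum coins for 23 = 5
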